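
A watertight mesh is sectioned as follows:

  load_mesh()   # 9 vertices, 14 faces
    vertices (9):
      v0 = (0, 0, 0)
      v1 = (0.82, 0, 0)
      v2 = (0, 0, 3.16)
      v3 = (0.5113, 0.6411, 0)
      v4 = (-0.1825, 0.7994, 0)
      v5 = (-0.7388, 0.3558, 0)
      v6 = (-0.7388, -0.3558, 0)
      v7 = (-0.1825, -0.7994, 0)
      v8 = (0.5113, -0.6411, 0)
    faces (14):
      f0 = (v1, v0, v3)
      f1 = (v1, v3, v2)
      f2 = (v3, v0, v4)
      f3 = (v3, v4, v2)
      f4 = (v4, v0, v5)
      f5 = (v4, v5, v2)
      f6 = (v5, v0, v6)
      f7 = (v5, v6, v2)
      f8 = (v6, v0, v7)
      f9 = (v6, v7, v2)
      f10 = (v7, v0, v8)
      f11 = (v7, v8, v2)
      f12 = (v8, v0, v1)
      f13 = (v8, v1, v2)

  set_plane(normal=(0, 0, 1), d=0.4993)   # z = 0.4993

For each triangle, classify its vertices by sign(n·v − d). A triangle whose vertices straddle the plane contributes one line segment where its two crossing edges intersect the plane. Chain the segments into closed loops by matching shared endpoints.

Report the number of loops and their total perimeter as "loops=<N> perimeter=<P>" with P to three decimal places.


loops=1 perimeter=4.194

Straddling triangles (7 of 14):
  (v1,v3,v2) [--+] → (0.430511, 0.539802, 0.4993)–(0.690435, 0, 0.4993)  len=0.5991
  (v3,v4,v2) [--+] → (-0.153664, 0.67309, 0.4993)–(0.430511, 0.539802, 0.4993)  len=0.5992
  (v4,v5,v2) [--+] → (-0.622065, 0.299581, 0.4993)–(-0.153664, 0.67309, 0.4993)  len=0.5991
  (v5,v6,v2) [--+] → (-0.622065, -0.299581, 0.4993)–(-0.622065, 0.299581, 0.4993)  len=0.5992
  (v6,v7,v2) [--+] → (-0.153664, -0.67309, 0.4993)–(-0.622065, -0.299581, 0.4993)  len=0.5991
  (v7,v8,v2) [--+] → (0.430511, -0.539802, 0.4993)–(-0.153664, -0.67309, 0.4993)  len=0.5992
  (v8,v1,v2) [--+] → (0.690435, 0, 0.4993)–(0.430511, -0.539802, 0.4993)  len=0.5991

Chained into 1 loop(s):
  loop 1: 7 segments, perimeter = 4.1940
Total perimeter = 4.194


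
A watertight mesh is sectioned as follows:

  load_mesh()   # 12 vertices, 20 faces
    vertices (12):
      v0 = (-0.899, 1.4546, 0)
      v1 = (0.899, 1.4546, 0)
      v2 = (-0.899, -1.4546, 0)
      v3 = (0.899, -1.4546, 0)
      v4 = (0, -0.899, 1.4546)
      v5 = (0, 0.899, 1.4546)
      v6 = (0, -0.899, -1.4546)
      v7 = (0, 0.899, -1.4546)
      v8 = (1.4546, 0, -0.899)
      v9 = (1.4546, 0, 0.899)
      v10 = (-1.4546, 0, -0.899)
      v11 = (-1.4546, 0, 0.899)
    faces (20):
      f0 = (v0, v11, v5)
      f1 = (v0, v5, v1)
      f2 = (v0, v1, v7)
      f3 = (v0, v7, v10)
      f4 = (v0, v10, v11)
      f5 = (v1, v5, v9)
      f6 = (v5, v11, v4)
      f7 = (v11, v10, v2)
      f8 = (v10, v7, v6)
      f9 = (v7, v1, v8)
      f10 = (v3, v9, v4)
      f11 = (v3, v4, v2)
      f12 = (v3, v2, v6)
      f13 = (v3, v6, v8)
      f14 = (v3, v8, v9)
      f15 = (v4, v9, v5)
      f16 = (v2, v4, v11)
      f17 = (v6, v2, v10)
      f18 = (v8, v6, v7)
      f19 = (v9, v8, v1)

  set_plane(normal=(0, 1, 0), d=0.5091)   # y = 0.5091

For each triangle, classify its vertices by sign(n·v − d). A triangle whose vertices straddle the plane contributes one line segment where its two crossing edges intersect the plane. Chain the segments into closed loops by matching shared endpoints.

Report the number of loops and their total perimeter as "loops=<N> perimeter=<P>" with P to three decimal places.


loops=1 perimeter=8.598

Straddling triangles (10 of 20):
  (v0,v11,v5) [+-+] → (-1.26014, 0.5091, 0.584356)–(-0.630866, 0.5091, 1.21363)  len=0.8899
  (v0,v7,v10) [++-] → (-0.630866, 0.5091, -1.21363)–(-1.26014, 0.5091, -0.584356)  len=0.8899
  (v0,v10,v11) [+--] → (-1.26014, 0.5091, -0.584356)–(-1.26014, 0.5091, 0.584356)  len=1.1687
  (v1,v5,v9) [++-] → (0.630866, 0.5091, 1.21363)–(1.26014, 0.5091, 0.584356)  len=0.8899
  (v5,v11,v4) [+--] → (-0.630866, 0.5091, 1.21363)–(0, 0.5091, 1.4546)  len=0.6753
  (v10,v7,v6) [-+-] → (-0.630866, 0.5091, -1.21363)–(0, 0.5091, -1.4546)  len=0.6753
  (v7,v1,v8) [++-] → (1.26014, 0.5091, -0.584356)–(0.630866, 0.5091, -1.21363)  len=0.8899
  (v4,v9,v5) [--+] → (0.630866, 0.5091, 1.21363)–(0, 0.5091, 1.4546)  len=0.6753
  (v8,v6,v7) [--+] → (0, 0.5091, -1.4546)–(0.630866, 0.5091, -1.21363)  len=0.6753
  (v9,v8,v1) [--+] → (1.26014, 0.5091, -0.584356)–(1.26014, 0.5091, 0.584356)  len=1.1687

Chained into 1 loop(s):
  loop 1: 10 segments, perimeter = 8.5984
Total perimeter = 8.598


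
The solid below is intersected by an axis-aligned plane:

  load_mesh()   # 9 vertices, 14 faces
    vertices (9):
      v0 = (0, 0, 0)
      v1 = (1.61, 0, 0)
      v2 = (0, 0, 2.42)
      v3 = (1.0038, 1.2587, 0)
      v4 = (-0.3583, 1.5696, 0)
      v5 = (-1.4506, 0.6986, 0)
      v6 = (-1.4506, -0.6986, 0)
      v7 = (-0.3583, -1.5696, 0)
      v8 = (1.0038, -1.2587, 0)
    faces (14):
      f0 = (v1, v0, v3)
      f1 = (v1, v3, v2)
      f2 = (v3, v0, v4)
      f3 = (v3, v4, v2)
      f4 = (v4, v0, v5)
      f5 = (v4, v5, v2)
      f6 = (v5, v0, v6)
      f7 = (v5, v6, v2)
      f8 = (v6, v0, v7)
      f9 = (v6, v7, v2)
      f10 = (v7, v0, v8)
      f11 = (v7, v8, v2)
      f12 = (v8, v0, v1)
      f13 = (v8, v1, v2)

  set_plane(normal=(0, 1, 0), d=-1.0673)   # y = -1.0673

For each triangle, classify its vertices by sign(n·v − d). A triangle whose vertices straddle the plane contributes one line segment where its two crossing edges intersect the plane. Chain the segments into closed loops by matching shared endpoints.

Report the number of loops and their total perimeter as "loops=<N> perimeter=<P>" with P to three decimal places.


loops=1 perimeter=4.768

Straddling triangles (6 of 14):
  (v6,v0,v7) [++-] → (-0.243638, -1.0673, 0)–(-0.988222, -1.0673, 0)  len=0.7446
  (v6,v7,v2) [+-+] → (-0.988222, -1.0673, 0)–(-0.243638, -1.0673, 0.774443)  len=1.0743
  (v7,v0,v8) [-+-] → (-0.243638, -1.0673, 0)–(0.851161, -1.0673, 0)  len=1.0948
  (v7,v8,v2) [--+] → (0.851161, -1.0673, 0.367989)–(-0.243638, -1.0673, 0.774443)  len=1.1678
  (v8,v0,v1) [-++] → (0.851161, -1.0673, 0)–(1.09598, -1.0673, 0)  len=0.2448
  (v8,v1,v2) [-++] → (1.09598, -1.0673, 0)–(0.851161, -1.0673, 0.367989)  len=0.4420

Chained into 1 loop(s):
  loop 1: 6 segments, perimeter = 4.7683
Total perimeter = 4.768


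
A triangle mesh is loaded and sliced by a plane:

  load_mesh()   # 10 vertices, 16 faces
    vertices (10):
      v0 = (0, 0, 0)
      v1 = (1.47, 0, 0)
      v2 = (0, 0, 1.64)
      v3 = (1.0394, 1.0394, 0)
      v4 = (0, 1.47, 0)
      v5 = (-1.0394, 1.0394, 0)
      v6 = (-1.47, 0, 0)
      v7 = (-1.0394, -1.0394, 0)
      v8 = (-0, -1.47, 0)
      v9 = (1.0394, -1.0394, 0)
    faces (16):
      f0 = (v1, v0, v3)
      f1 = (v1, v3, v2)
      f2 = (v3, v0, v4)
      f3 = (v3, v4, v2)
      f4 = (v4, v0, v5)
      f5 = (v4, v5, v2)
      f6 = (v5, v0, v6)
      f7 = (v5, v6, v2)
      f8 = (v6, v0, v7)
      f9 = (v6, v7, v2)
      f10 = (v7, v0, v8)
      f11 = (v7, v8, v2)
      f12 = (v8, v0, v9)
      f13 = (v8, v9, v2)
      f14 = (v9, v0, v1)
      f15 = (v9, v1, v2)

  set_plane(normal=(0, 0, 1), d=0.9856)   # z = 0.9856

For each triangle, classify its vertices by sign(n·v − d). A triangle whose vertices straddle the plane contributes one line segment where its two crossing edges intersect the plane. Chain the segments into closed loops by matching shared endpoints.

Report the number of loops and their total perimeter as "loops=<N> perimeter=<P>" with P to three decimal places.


Straddling triangles (8 of 16):
  (v1,v3,v2) [--+] → (0.414746, 0.414746, 0.9856)–(0.586566, 0, 0.9856)  len=0.4489
  (v3,v4,v2) [--+] → (0, 0.586566, 0.9856)–(0.414746, 0.414746, 0.9856)  len=0.4489
  (v4,v5,v2) [--+] → (-0.414746, 0.414746, 0.9856)–(0, 0.586566, 0.9856)  len=0.4489
  (v5,v6,v2) [--+] → (-0.586566, 0, 0.9856)–(-0.414746, 0.414746, 0.9856)  len=0.4489
  (v6,v7,v2) [--+] → (-0.414746, -0.414746, 0.9856)–(-0.586566, 0, 0.9856)  len=0.4489
  (v7,v8,v2) [--+] → (0, -0.586566, 0.9856)–(-0.414746, -0.414746, 0.9856)  len=0.4489
  (v8,v9,v2) [--+] → (0.414746, -0.414746, 0.9856)–(0, -0.586566, 0.9856)  len=0.4489
  (v9,v1,v2) [--+] → (0.586566, 0, 0.9856)–(0.414746, -0.414746, 0.9856)  len=0.4489

Chained into 1 loop(s):
  loop 1: 8 segments, perimeter = 3.5914
Total perimeter = 3.591

loops=1 perimeter=3.591


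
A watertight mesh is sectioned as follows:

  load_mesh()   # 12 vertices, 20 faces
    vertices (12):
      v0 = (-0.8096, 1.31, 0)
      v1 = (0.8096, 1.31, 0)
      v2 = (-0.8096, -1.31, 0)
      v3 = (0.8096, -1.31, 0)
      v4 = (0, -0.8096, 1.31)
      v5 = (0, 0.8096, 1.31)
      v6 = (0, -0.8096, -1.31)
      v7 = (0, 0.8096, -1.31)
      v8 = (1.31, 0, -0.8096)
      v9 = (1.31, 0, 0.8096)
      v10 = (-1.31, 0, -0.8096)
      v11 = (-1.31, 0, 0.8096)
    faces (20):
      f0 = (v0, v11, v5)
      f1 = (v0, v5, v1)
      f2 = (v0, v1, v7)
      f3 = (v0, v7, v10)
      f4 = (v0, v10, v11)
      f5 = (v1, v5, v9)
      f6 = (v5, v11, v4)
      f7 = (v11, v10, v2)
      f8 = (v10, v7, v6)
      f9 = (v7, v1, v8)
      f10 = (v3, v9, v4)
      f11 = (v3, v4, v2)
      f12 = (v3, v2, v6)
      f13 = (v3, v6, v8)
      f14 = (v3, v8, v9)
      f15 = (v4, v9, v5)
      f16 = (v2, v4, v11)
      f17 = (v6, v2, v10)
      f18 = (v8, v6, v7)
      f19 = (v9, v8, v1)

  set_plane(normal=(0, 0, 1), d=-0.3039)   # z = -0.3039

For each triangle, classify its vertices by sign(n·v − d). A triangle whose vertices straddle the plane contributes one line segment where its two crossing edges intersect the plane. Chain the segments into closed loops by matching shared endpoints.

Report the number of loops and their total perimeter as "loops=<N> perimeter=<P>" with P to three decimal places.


Straddling triangles (10 of 20):
  (v0,v1,v7) [++-] → (0.621785, 1.19391, -0.3039)–(-0.621785, 1.19391, -0.3039)  len=1.2436
  (v0,v7,v10) [+--] → (-0.621785, 1.19391, -0.3039)–(-0.997435, 0.818265, -0.3039)  len=0.5312
  (v0,v10,v11) [+-+] → (-0.997435, 0.818265, -0.3039)–(-1.31, 0, -0.3039)  len=0.8759
  (v11,v10,v2) [+-+] → (-1.31, 0, -0.3039)–(-0.997435, -0.818265, -0.3039)  len=0.8759
  (v7,v1,v8) [-+-] → (0.621785, 1.19391, -0.3039)–(0.997435, 0.818265, -0.3039)  len=0.5312
  (v3,v2,v6) [++-] → (-0.621785, -1.19391, -0.3039)–(0.621785, -1.19391, -0.3039)  len=1.2436
  (v3,v6,v8) [+--] → (0.621785, -1.19391, -0.3039)–(0.997435, -0.818265, -0.3039)  len=0.5312
  (v3,v8,v9) [+-+] → (0.997435, -0.818265, -0.3039)–(1.31, 0, -0.3039)  len=0.8759
  (v6,v2,v10) [-+-] → (-0.621785, -1.19391, -0.3039)–(-0.997435, -0.818265, -0.3039)  len=0.5312
  (v9,v8,v1) [+-+] → (1.31, 0, -0.3039)–(0.997435, 0.818265, -0.3039)  len=0.8759

Chained into 1 loop(s):
  loop 1: 10 segments, perimeter = 8.1159
Total perimeter = 8.116

loops=1 perimeter=8.116


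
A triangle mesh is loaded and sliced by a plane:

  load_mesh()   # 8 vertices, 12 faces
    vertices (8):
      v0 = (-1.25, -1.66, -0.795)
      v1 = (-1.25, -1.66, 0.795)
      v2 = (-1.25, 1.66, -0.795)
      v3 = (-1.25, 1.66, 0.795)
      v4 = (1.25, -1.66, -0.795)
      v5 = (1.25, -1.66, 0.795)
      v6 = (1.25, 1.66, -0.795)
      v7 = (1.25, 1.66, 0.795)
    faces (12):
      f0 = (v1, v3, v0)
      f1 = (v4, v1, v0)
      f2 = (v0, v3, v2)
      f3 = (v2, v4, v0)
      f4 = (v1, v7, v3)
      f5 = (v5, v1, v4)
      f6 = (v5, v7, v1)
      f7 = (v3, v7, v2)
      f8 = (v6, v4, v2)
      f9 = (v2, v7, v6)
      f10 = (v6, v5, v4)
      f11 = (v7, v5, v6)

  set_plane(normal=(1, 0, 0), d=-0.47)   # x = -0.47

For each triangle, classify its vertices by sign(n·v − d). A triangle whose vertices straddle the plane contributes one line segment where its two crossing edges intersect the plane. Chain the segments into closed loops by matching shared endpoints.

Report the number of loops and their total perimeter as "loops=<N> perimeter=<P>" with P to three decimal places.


loops=1 perimeter=9.820

Straddling triangles (8 of 12):
  (v4,v1,v0) [+--] → (-0.47, -1.66, 0.29892)–(-0.47, -1.66, -0.795)  len=1.0939
  (v2,v4,v0) [-+-] → (-0.47, 0.62416, -0.795)–(-0.47, -1.66, -0.795)  len=2.2842
  (v1,v7,v3) [-+-] → (-0.47, -0.62416, 0.795)–(-0.47, 1.66, 0.795)  len=2.2842
  (v5,v1,v4) [+-+] → (-0.47, -1.66, 0.795)–(-0.47, -1.66, 0.29892)  len=0.4961
  (v5,v7,v1) [++-] → (-0.47, -0.62416, 0.795)–(-0.47, -1.66, 0.795)  len=1.0358
  (v3,v7,v2) [-+-] → (-0.47, 1.66, 0.795)–(-0.47, 1.66, -0.29892)  len=1.0939
  (v6,v4,v2) [++-] → (-0.47, 0.62416, -0.795)–(-0.47, 1.66, -0.795)  len=1.0358
  (v2,v7,v6) [-++] → (-0.47, 1.66, -0.29892)–(-0.47, 1.66, -0.795)  len=0.4961

Chained into 1 loop(s):
  loop 1: 8 segments, perimeter = 9.8200
Total perimeter = 9.820


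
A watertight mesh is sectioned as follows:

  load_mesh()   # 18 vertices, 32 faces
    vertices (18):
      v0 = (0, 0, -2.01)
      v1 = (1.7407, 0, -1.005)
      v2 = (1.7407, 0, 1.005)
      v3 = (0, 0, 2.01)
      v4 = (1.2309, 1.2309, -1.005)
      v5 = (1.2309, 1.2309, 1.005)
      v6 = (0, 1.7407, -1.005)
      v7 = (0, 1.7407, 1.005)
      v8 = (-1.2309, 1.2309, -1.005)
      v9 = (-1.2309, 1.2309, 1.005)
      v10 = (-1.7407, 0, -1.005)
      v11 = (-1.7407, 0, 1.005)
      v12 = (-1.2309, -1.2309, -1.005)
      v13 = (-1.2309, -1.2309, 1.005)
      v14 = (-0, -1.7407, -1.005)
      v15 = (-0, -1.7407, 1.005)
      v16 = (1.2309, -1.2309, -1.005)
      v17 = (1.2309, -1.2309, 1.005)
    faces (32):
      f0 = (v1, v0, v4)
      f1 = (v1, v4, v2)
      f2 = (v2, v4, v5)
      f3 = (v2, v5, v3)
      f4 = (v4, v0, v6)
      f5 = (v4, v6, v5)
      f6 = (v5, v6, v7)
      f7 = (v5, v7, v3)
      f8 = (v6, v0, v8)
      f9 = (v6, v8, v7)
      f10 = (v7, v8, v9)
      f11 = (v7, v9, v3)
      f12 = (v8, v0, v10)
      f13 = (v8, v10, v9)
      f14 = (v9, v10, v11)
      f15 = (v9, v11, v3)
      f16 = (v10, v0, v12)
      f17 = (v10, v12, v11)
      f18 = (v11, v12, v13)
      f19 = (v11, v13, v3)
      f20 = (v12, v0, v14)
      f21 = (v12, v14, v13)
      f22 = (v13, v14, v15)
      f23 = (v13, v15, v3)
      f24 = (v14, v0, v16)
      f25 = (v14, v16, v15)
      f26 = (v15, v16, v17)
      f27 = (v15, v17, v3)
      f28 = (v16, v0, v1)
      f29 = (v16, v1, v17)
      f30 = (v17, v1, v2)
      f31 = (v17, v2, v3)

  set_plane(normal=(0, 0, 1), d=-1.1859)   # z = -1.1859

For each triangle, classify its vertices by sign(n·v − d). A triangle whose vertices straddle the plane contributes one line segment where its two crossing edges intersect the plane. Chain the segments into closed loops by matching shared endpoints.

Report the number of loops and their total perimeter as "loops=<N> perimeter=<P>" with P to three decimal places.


loops=1 perimeter=8.740

Straddling triangles (8 of 32):
  (v1,v0,v4) [+-+] → (1.42737, 0, -1.1859)–(1.00934, 1.00934, -1.1859)  len=1.0925
  (v4,v0,v6) [+-+] → (1.00934, 1.00934, -1.1859)–(0, 1.42737, -1.1859)  len=1.0925
  (v6,v0,v8) [+-+] → (0, 1.42737, -1.1859)–(-1.00934, 1.00934, -1.1859)  len=1.0925
  (v8,v0,v10) [+-+] → (-1.00934, 1.00934, -1.1859)–(-1.42737, 0, -1.1859)  len=1.0925
  (v10,v0,v12) [+-+] → (-1.42737, 0, -1.1859)–(-1.00934, -1.00934, -1.1859)  len=1.0925
  (v12,v0,v14) [+-+] → (-1.00934, -1.00934, -1.1859)–(0, -1.42737, -1.1859)  len=1.0925
  (v14,v0,v16) [+-+] → (0, -1.42737, -1.1859)–(1.00934, -1.00934, -1.1859)  len=1.0925
  (v16,v0,v1) [+-+] → (1.00934, -1.00934, -1.1859)–(1.42737, 0, -1.1859)  len=1.0925

Chained into 1 loop(s):
  loop 1: 8 segments, perimeter = 8.7399
Total perimeter = 8.740


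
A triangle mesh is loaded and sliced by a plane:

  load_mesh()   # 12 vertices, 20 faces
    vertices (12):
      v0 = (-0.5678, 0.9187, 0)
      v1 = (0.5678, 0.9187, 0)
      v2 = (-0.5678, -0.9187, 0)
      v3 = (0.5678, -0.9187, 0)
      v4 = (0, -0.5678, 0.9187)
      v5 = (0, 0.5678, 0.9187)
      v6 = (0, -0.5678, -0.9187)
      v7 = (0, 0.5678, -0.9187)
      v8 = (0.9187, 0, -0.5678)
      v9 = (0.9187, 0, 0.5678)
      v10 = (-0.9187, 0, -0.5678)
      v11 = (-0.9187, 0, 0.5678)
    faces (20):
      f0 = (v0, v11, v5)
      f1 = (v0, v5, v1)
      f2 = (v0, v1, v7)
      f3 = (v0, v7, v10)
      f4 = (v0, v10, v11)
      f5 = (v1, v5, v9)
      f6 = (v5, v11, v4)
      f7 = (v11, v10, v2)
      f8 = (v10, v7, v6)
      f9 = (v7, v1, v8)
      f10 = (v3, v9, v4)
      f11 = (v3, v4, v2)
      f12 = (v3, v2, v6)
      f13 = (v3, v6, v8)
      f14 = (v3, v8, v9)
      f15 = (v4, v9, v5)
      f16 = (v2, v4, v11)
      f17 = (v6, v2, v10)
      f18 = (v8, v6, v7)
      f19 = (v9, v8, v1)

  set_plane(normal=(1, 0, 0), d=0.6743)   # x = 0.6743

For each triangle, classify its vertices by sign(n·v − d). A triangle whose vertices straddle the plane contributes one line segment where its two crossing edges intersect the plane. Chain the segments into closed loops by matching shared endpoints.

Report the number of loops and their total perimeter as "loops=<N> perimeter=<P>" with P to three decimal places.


loops=1 perimeter=4.059

Straddling triangles (8 of 20):
  (v1,v5,v9) [--+] → (0.6743, 0.151051, 0.661149)–(0.6743, 0.63987, 0.17233)  len=0.6913
  (v7,v1,v8) [--+] → (0.6743, 0.63987, -0.17233)–(0.6743, 0.151051, -0.661149)  len=0.6913
  (v3,v9,v4) [-+-] → (0.6743, -0.63987, 0.17233)–(0.6743, -0.151051, 0.661149)  len=0.6913
  (v3,v6,v8) [--+] → (0.6743, -0.151051, -0.661149)–(0.6743, -0.63987, -0.17233)  len=0.6913
  (v3,v8,v9) [-++] → (0.6743, -0.63987, -0.17233)–(0.6743, -0.63987, 0.17233)  len=0.3447
  (v4,v9,v5) [-+-] → (0.6743, -0.151051, 0.661149)–(0.6743, 0.151051, 0.661149)  len=0.3021
  (v8,v6,v7) [+--] → (0.6743, -0.151051, -0.661149)–(0.6743, 0.151051, -0.661149)  len=0.3021
  (v9,v8,v1) [++-] → (0.6743, 0.63987, -0.17233)–(0.6743, 0.63987, 0.17233)  len=0.3447

Chained into 1 loop(s):
  loop 1: 8 segments, perimeter = 4.0587
Total perimeter = 4.059


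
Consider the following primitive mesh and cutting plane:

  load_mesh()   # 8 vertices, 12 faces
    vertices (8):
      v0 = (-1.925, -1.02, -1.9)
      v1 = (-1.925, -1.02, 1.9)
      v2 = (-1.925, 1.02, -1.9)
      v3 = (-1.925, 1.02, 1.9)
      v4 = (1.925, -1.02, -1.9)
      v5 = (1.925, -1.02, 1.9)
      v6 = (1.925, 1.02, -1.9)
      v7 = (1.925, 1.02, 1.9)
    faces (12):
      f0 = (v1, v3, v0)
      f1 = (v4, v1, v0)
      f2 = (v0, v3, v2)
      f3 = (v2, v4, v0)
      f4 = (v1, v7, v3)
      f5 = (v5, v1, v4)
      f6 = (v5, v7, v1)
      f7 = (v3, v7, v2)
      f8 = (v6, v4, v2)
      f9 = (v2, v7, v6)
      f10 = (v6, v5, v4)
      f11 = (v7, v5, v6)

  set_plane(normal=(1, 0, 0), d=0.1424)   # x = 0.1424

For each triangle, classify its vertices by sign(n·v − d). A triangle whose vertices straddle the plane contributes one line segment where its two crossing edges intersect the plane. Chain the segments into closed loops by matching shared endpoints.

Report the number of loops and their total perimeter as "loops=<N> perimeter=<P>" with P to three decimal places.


loops=1 perimeter=11.680

Straddling triangles (8 of 12):
  (v4,v1,v0) [+--] → (0.1424, -1.02, -0.140551)–(0.1424, -1.02, -1.9)  len=1.7594
  (v2,v4,v0) [-+-] → (0.1424, -0.0754535, -1.9)–(0.1424, -1.02, -1.9)  len=0.9445
  (v1,v7,v3) [-+-] → (0.1424, 0.0754535, 1.9)–(0.1424, 1.02, 1.9)  len=0.9445
  (v5,v1,v4) [+-+] → (0.1424, -1.02, 1.9)–(0.1424, -1.02, -0.140551)  len=2.0406
  (v5,v7,v1) [++-] → (0.1424, 0.0754535, 1.9)–(0.1424, -1.02, 1.9)  len=1.0955
  (v3,v7,v2) [-+-] → (0.1424, 1.02, 1.9)–(0.1424, 1.02, 0.140551)  len=1.7594
  (v6,v4,v2) [++-] → (0.1424, -0.0754535, -1.9)–(0.1424, 1.02, -1.9)  len=1.0955
  (v2,v7,v6) [-++] → (0.1424, 1.02, 0.140551)–(0.1424, 1.02, -1.9)  len=2.0406

Chained into 1 loop(s):
  loop 1: 8 segments, perimeter = 11.6800
Total perimeter = 11.680


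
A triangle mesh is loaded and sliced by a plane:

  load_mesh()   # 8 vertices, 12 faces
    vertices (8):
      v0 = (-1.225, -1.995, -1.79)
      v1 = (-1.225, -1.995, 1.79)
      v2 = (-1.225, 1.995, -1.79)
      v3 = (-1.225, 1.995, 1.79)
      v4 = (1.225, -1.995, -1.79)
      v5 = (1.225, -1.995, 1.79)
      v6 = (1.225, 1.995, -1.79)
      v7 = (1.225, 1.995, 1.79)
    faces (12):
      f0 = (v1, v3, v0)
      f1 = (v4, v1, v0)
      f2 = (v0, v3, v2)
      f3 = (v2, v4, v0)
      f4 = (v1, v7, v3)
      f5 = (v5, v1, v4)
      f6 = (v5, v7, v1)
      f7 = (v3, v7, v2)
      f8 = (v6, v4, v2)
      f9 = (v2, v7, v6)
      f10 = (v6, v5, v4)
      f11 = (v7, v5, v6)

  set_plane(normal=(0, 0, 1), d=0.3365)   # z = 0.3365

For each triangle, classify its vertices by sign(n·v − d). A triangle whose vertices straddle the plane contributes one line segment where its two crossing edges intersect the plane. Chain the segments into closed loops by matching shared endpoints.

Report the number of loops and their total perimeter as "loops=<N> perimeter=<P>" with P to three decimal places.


Straddling triangles (8 of 12):
  (v1,v3,v0) [++-] → (-1.225, 0.375038, 0.3365)–(-1.225, -1.995, 0.3365)  len=2.3700
  (v4,v1,v0) [-+-] → (-0.230286, -1.995, 0.3365)–(-1.225, -1.995, 0.3365)  len=0.9947
  (v0,v3,v2) [-+-] → (-1.225, 0.375038, 0.3365)–(-1.225, 1.995, 0.3365)  len=1.6200
  (v5,v1,v4) [++-] → (-0.230286, -1.995, 0.3365)–(1.225, -1.995, 0.3365)  len=1.4553
  (v3,v7,v2) [++-] → (0.230286, 1.995, 0.3365)–(-1.225, 1.995, 0.3365)  len=1.4553
  (v2,v7,v6) [-+-] → (0.230286, 1.995, 0.3365)–(1.225, 1.995, 0.3365)  len=0.9947
  (v6,v5,v4) [-+-] → (1.225, -0.375038, 0.3365)–(1.225, -1.995, 0.3365)  len=1.6200
  (v7,v5,v6) [++-] → (1.225, -0.375038, 0.3365)–(1.225, 1.995, 0.3365)  len=2.3700

Chained into 1 loop(s):
  loop 1: 8 segments, perimeter = 12.8800
Total perimeter = 12.880

loops=1 perimeter=12.880


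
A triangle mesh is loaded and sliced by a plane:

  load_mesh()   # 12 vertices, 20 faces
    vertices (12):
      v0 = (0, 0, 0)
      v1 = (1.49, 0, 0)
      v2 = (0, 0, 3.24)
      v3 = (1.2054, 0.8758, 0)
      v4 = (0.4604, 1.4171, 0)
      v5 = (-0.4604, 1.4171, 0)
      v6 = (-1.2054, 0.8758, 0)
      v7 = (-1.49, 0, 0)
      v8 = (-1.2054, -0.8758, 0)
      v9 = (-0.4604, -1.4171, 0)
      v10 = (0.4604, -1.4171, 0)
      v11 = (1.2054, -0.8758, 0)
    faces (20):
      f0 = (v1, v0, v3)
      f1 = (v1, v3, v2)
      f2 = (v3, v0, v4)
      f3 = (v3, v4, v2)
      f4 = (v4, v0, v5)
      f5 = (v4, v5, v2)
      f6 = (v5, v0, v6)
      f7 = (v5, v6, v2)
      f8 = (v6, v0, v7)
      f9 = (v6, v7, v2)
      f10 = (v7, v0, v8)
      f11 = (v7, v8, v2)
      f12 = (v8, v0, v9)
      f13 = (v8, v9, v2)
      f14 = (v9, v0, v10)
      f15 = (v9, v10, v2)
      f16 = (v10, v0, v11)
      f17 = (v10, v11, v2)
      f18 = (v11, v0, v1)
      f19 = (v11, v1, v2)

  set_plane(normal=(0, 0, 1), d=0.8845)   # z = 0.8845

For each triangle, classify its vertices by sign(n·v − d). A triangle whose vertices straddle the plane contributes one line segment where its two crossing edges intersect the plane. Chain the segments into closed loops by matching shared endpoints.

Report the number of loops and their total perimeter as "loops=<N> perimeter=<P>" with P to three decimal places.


Straddling triangles (10 of 20):
  (v1,v3,v2) [--+] → (0.876333, 0.636712, 0.8845)–(1.08324, 0, 0.8845)  len=0.6695
  (v3,v4,v2) [--+] → (0.334714, 1.03024, 0.8845)–(0.876333, 0.636712, 0.8845)  len=0.6695
  (v4,v5,v2) [--+] → (-0.334714, 1.03024, 0.8845)–(0.334714, 1.03024, 0.8845)  len=0.6694
  (v5,v6,v2) [--+] → (-0.876333, 0.636712, 0.8845)–(-0.334714, 1.03024, 0.8845)  len=0.6695
  (v6,v7,v2) [--+] → (-1.08324, 0, 0.8845)–(-0.876333, 0.636712, 0.8845)  len=0.6695
  (v7,v8,v2) [--+] → (-0.876333, -0.636712, 0.8845)–(-1.08324, 0, 0.8845)  len=0.6695
  (v8,v9,v2) [--+] → (-0.334714, -1.03024, 0.8845)–(-0.876333, -0.636712, 0.8845)  len=0.6695
  (v9,v10,v2) [--+] → (0.334714, -1.03024, 0.8845)–(-0.334714, -1.03024, 0.8845)  len=0.6694
  (v10,v11,v2) [--+] → (0.876333, -0.636712, 0.8845)–(0.334714, -1.03024, 0.8845)  len=0.6695
  (v11,v1,v2) [--+] → (1.08324, 0, 0.8845)–(0.876333, -0.636712, 0.8845)  len=0.6695

Chained into 1 loop(s):
  loop 1: 10 segments, perimeter = 6.6948
Total perimeter = 6.695

loops=1 perimeter=6.695


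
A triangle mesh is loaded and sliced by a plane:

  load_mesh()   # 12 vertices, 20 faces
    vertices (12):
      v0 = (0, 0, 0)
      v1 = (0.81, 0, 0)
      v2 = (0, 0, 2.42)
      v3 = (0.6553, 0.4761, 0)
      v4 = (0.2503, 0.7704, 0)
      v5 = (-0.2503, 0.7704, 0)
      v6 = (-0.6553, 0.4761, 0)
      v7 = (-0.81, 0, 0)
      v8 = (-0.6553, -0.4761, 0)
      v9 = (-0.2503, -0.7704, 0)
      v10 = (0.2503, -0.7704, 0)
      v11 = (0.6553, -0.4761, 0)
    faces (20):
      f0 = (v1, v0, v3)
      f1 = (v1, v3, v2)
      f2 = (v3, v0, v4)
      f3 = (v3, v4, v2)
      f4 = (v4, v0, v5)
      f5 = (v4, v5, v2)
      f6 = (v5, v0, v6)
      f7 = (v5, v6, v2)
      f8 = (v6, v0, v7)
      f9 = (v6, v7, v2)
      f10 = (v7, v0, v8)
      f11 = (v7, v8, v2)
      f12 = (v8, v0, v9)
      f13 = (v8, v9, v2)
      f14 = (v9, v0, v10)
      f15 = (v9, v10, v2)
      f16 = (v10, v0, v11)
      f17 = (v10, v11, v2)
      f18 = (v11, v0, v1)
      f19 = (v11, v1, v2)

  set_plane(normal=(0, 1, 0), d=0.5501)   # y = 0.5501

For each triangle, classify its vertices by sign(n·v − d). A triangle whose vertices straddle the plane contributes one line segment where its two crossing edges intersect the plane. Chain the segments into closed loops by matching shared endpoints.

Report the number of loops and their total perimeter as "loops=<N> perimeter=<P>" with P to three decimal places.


loops=1 perimeter=3.038

Straddling triangles (6 of 20):
  (v3,v0,v4) [--+] → (0.178725, 0.5501, 0)–(0.553465, 0.5501, 0)  len=0.3747
  (v3,v4,v2) [-+-] → (0.553465, 0.5501, 0)–(0.178725, 0.5501, 0.692012)  len=0.7870
  (v4,v0,v5) [+-+] → (0.178725, 0.5501, 0)–(-0.178725, 0.5501, 0)  len=0.3575
  (v4,v5,v2) [++-] → (-0.178725, 0.5501, 0.692012)–(0.178725, 0.5501, 0.692012)  len=0.3575
  (v5,v0,v6) [+--] → (-0.178725, 0.5501, 0)–(-0.553465, 0.5501, 0)  len=0.3747
  (v5,v6,v2) [+--] → (-0.553465, 0.5501, 0)–(-0.178725, 0.5501, 0.692012)  len=0.7870

Chained into 1 loop(s):
  loop 1: 6 segments, perimeter = 3.0383
Total perimeter = 3.038


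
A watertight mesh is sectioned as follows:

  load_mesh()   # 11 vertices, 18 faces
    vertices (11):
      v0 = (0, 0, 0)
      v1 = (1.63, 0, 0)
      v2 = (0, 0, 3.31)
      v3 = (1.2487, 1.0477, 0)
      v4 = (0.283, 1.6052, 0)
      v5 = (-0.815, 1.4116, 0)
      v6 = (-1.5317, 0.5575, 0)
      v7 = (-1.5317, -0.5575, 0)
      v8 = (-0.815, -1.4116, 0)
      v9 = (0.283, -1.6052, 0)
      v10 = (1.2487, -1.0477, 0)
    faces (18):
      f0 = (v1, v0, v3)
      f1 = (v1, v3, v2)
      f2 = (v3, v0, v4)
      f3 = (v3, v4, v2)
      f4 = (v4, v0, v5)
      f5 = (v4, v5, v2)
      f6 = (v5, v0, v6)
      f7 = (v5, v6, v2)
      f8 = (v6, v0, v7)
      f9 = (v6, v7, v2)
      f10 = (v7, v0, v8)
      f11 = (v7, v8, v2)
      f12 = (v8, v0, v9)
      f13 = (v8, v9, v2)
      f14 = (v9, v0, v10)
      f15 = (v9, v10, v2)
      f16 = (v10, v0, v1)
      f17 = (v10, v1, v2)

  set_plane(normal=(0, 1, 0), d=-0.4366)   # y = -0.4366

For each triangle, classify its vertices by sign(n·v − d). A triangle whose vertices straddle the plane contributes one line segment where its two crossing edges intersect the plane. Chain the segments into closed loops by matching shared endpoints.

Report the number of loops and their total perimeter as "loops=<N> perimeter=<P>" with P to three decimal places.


loops=1 perimeter=8.782

Straddling triangles (10 of 18):
  (v6,v0,v7) [++-] → (-1.19953, -0.4366, 0)–(-1.5317, -0.4366, 0)  len=0.3322
  (v6,v7,v2) [+-+] → (-1.5317, -0.4366, 0)–(-1.19953, -0.4366, 0.71781)  len=0.7909
  (v7,v0,v8) [-+-] → (-1.19953, -0.4366, 0)–(-0.252075, -0.4366, 0)  len=0.9475
  (v7,v8,v2) [--+] → (-0.252075, -0.4366, 2.28624)–(-1.19953, -0.4366, 0.71781)  len=1.8324
  (v8,v0,v9) [-+-] → (-0.252075, -0.4366, 0)–(0.0769735, -0.4366, 0)  len=0.3290
  (v8,v9,v2) [--+] → (0.0769735, -0.4366, 2.40971)–(-0.252075, -0.4366, 2.28624)  len=0.3515
  (v9,v0,v10) [-+-] → (0.0769735, -0.4366, 0)–(0.520361, -0.4366, 0)  len=0.4434
  (v9,v10,v2) [--+] → (0.520361, -0.4366, 1.93065)–(0.0769735, -0.4366, 2.40971)  len=0.6528
  (v10,v0,v1) [-++] → (0.520361, -0.4366, 0)–(1.4711, -0.4366, 0)  len=0.9507
  (v10,v1,v2) [-++] → (1.4711, -0.4366, 0)–(0.520361, -0.4366, 1.93065)  len=2.1520

Chained into 1 loop(s):
  loop 1: 10 segments, perimeter = 8.7824
Total perimeter = 8.782


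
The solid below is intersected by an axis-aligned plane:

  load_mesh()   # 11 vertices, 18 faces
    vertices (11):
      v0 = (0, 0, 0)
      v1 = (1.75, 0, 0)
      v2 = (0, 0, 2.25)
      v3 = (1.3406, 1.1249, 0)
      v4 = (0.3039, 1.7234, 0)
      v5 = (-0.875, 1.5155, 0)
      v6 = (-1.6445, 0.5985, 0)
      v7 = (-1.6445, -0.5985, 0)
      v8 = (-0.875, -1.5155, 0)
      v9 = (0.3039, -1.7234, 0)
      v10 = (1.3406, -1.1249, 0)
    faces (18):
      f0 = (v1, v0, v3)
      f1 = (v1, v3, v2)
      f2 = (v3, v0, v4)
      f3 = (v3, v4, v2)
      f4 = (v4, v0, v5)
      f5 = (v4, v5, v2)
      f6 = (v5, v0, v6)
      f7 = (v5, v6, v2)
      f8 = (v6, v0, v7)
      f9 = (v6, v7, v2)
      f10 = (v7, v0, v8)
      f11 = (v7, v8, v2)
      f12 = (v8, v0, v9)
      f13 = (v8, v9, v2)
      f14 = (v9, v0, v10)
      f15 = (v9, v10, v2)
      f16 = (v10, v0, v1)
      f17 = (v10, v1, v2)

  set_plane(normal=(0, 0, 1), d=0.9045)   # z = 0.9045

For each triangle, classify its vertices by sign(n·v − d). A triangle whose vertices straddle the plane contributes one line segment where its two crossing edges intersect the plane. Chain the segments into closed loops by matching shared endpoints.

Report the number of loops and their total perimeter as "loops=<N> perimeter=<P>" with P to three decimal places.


loops=1 perimeter=6.443

Straddling triangles (9 of 18):
  (v1,v3,v2) [--+] → (0.801679, 0.67269, 0.9045)–(1.0465, 0, 0.9045)  len=0.7159
  (v3,v4,v2) [--+] → (0.181732, 1.03059, 0.9045)–(0.801679, 0.67269, 0.9045)  len=0.7158
  (v4,v5,v2) [--+] → (-0.52325, 0.906269, 0.9045)–(0.181732, 1.03059, 0.9045)  len=0.7159
  (v5,v6,v2) [--+] → (-0.983411, 0.357903, 0.9045)–(-0.52325, 0.906269, 0.9045)  len=0.7159
  (v6,v7,v2) [--+] → (-0.983411, -0.357903, 0.9045)–(-0.983411, 0.357903, 0.9045)  len=0.7158
  (v7,v8,v2) [--+] → (-0.52325, -0.906269, 0.9045)–(-0.983411, -0.357903, 0.9045)  len=0.7159
  (v8,v9,v2) [--+] → (0.181732, -1.03059, 0.9045)–(-0.52325, -0.906269, 0.9045)  len=0.7159
  (v9,v10,v2) [--+] → (0.801679, -0.67269, 0.9045)–(0.181732, -1.03059, 0.9045)  len=0.7158
  (v10,v1,v2) [--+] → (1.0465, 0, 0.9045)–(0.801679, -0.67269, 0.9045)  len=0.7159

Chained into 1 loop(s):
  loop 1: 9 segments, perimeter = 6.4426
Total perimeter = 6.443


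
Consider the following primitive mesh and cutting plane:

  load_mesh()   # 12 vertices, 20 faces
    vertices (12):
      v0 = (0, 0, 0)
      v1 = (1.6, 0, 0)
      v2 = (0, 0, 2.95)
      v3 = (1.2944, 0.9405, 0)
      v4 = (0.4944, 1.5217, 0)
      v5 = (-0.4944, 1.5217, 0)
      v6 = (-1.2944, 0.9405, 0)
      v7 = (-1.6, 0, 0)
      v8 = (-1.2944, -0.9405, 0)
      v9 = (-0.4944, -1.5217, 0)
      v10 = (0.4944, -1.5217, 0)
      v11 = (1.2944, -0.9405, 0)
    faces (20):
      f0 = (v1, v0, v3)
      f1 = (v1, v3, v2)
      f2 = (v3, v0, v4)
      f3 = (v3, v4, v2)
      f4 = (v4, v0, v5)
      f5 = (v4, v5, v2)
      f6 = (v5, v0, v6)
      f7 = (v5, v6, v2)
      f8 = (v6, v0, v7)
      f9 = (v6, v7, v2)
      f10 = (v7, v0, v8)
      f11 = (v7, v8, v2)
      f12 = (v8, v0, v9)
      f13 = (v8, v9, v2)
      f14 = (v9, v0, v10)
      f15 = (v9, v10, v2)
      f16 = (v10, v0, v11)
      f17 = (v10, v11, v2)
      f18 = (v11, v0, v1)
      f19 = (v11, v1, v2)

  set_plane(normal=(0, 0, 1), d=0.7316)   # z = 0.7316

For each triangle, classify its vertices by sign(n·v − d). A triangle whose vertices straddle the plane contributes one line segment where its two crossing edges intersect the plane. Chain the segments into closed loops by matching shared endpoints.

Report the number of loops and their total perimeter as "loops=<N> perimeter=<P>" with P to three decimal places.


loops=1 perimeter=7.436

Straddling triangles (10 of 20):
  (v1,v3,v2) [--+] → (0.973389, 0.707256, 0.7316)–(1.2032, 0, 0.7316)  len=0.7437
  (v3,v4,v2) [--+] → (0.371789, 1.14432, 0.7316)–(0.973389, 0.707256, 0.7316)  len=0.7436
  (v4,v5,v2) [--+] → (-0.371789, 1.14432, 0.7316)–(0.371789, 1.14432, 0.7316)  len=0.7436
  (v5,v6,v2) [--+] → (-0.973389, 0.707256, 0.7316)–(-0.371789, 1.14432, 0.7316)  len=0.7436
  (v6,v7,v2) [--+] → (-1.2032, 0, 0.7316)–(-0.973389, 0.707256, 0.7316)  len=0.7437
  (v7,v8,v2) [--+] → (-0.973389, -0.707256, 0.7316)–(-1.2032, 0, 0.7316)  len=0.7437
  (v8,v9,v2) [--+] → (-0.371789, -1.14432, 0.7316)–(-0.973389, -0.707256, 0.7316)  len=0.7436
  (v9,v10,v2) [--+] → (0.371789, -1.14432, 0.7316)–(-0.371789, -1.14432, 0.7316)  len=0.7436
  (v10,v11,v2) [--+] → (0.973389, -0.707256, 0.7316)–(0.371789, -1.14432, 0.7316)  len=0.7436
  (v11,v1,v2) [--+] → (1.2032, 0, 0.7316)–(0.973389, -0.707256, 0.7316)  len=0.7437

Chained into 1 loop(s):
  loop 1: 10 segments, perimeter = 7.4362
Total perimeter = 7.436


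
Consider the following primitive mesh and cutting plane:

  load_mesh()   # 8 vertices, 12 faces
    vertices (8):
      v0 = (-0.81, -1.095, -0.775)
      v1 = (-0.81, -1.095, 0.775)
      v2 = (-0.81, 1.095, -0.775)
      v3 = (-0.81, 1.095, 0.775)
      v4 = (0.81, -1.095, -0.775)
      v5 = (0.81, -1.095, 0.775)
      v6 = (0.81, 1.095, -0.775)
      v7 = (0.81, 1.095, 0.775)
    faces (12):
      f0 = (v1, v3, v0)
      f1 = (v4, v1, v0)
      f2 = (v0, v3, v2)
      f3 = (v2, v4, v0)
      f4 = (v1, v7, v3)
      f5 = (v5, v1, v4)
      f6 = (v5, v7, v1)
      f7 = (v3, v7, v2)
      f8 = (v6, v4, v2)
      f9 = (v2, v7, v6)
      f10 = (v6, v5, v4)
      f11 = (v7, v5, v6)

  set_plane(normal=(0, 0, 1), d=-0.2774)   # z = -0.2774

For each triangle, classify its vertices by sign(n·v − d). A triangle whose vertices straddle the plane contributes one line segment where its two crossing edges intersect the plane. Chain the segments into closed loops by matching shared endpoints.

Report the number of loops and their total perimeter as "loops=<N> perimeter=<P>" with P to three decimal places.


Straddling triangles (8 of 12):
  (v1,v3,v0) [++-] → (-0.81, -0.391939, -0.2774)–(-0.81, -1.095, -0.2774)  len=0.7031
  (v4,v1,v0) [-+-] → (0.289928, -1.095, -0.2774)–(-0.81, -1.095, -0.2774)  len=1.0999
  (v0,v3,v2) [-+-] → (-0.81, -0.391939, -0.2774)–(-0.81, 1.095, -0.2774)  len=1.4869
  (v5,v1,v4) [++-] → (0.289928, -1.095, -0.2774)–(0.81, -1.095, -0.2774)  len=0.5201
  (v3,v7,v2) [++-] → (-0.289928, 1.095, -0.2774)–(-0.81, 1.095, -0.2774)  len=0.5201
  (v2,v7,v6) [-+-] → (-0.289928, 1.095, -0.2774)–(0.81, 1.095, -0.2774)  len=1.0999
  (v6,v5,v4) [-+-] → (0.81, 0.391939, -0.2774)–(0.81, -1.095, -0.2774)  len=1.4869
  (v7,v5,v6) [++-] → (0.81, 0.391939, -0.2774)–(0.81, 1.095, -0.2774)  len=0.7031

Chained into 1 loop(s):
  loop 1: 8 segments, perimeter = 7.6200
Total perimeter = 7.620

loops=1 perimeter=7.620


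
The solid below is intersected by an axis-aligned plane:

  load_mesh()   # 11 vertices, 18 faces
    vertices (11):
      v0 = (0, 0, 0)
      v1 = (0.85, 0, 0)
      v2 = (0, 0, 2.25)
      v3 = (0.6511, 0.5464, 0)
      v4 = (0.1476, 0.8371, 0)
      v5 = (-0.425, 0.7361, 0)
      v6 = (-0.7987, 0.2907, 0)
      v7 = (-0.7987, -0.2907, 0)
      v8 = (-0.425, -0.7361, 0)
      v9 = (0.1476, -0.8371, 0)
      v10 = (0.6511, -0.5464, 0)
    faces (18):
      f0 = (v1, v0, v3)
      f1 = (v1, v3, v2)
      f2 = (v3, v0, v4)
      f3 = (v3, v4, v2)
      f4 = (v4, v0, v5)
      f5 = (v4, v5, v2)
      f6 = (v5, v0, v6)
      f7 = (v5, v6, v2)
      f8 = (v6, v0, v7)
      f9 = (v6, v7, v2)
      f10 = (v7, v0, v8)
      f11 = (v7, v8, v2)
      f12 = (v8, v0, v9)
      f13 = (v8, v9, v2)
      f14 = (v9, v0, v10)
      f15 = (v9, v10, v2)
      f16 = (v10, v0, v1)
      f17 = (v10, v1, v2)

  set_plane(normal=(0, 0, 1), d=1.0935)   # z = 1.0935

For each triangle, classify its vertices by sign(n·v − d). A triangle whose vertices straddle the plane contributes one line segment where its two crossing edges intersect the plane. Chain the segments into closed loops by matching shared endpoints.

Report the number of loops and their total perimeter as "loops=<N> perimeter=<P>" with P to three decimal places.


loops=1 perimeter=2.690

Straddling triangles (9 of 18):
  (v1,v3,v2) [--+] → (0.334665, 0.28085, 1.0935)–(0.4369, 0, 1.0935)  len=0.2989
  (v3,v4,v2) [--+] → (0.0758664, 0.430269, 1.0935)–(0.334665, 0.28085, 1.0935)  len=0.2988
  (v4,v5,v2) [--+] → (-0.21845, 0.378355, 1.0935)–(0.0758664, 0.430269, 1.0935)  len=0.2989
  (v5,v6,v2) [--+] → (-0.410532, 0.14942, 1.0935)–(-0.21845, 0.378355, 1.0935)  len=0.2988
  (v6,v7,v2) [--+] → (-0.410532, -0.14942, 1.0935)–(-0.410532, 0.14942, 1.0935)  len=0.2988
  (v7,v8,v2) [--+] → (-0.21845, -0.378355, 1.0935)–(-0.410532, -0.14942, 1.0935)  len=0.2988
  (v8,v9,v2) [--+] → (0.0758664, -0.430269, 1.0935)–(-0.21845, -0.378355, 1.0935)  len=0.2989
  (v9,v10,v2) [--+] → (0.334665, -0.28085, 1.0935)–(0.0758664, -0.430269, 1.0935)  len=0.2988
  (v10,v1,v2) [--+] → (0.4369, 0, 1.0935)–(0.334665, -0.28085, 1.0935)  len=0.2989

Chained into 1 loop(s):
  loop 1: 9 segments, perimeter = 2.6897
Total perimeter = 2.690


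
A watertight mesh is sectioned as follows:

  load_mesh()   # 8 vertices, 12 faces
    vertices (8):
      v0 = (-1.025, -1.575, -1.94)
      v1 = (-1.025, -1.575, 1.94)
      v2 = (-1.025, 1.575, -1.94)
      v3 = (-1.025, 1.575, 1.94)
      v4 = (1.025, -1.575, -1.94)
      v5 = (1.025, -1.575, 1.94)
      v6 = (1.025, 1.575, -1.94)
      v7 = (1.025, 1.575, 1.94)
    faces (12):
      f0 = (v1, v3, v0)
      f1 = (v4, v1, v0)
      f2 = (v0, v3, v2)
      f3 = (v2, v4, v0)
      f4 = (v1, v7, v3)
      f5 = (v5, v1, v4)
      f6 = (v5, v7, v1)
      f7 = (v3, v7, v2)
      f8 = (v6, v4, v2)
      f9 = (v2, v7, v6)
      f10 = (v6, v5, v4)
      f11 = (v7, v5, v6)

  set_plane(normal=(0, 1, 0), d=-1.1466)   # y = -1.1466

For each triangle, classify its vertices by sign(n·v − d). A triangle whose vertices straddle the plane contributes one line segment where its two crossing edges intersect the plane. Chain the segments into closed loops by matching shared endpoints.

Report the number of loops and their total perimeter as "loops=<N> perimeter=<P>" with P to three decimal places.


Straddling triangles (8 of 12):
  (v1,v3,v0) [-+-] → (-1.025, -1.1466, 1.94)–(-1.025, -1.1466, -1.41232)  len=3.3523
  (v0,v3,v2) [-++] → (-1.025, -1.1466, -1.41232)–(-1.025, -1.1466, -1.94)  len=0.5277
  (v2,v4,v0) [+--] → (0.7462, -1.1466, -1.94)–(-1.025, -1.1466, -1.94)  len=1.7712
  (v1,v7,v3) [-++] → (-0.7462, -1.1466, 1.94)–(-1.025, -1.1466, 1.94)  len=0.2788
  (v5,v7,v1) [-+-] → (1.025, -1.1466, 1.94)–(-0.7462, -1.1466, 1.94)  len=1.7712
  (v6,v4,v2) [+-+] → (1.025, -1.1466, -1.94)–(0.7462, -1.1466, -1.94)  len=0.2788
  (v6,v5,v4) [+--] → (1.025, -1.1466, 1.41232)–(1.025, -1.1466, -1.94)  len=3.3523
  (v7,v5,v6) [+-+] → (1.025, -1.1466, 1.94)–(1.025, -1.1466, 1.41232)  len=0.5277

Chained into 1 loop(s):
  loop 1: 8 segments, perimeter = 11.8600
Total perimeter = 11.860

loops=1 perimeter=11.860


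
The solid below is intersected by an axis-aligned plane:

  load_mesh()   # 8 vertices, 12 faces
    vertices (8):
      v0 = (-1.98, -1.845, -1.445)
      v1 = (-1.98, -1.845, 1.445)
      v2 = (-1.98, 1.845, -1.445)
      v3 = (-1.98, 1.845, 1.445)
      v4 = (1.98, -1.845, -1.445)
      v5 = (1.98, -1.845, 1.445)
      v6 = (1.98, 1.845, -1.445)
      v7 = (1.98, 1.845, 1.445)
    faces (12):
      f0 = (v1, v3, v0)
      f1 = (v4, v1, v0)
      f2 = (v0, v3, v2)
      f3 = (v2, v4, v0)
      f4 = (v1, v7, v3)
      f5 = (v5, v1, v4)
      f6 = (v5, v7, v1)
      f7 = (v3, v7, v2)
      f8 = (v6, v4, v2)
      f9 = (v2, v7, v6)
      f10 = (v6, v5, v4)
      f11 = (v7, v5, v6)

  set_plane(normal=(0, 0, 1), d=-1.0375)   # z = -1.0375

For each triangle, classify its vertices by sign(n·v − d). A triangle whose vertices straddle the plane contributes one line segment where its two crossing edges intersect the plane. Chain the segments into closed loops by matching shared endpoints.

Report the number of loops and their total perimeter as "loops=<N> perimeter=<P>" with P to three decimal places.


loops=1 perimeter=15.300

Straddling triangles (8 of 12):
  (v1,v3,v0) [++-] → (-1.98, -1.3247, -1.0375)–(-1.98, -1.845, -1.0375)  len=0.5203
  (v4,v1,v0) [-+-] → (1.42163, -1.845, -1.0375)–(-1.98, -1.845, -1.0375)  len=3.4016
  (v0,v3,v2) [-+-] → (-1.98, -1.3247, -1.0375)–(-1.98, 1.845, -1.0375)  len=3.1697
  (v5,v1,v4) [++-] → (1.42163, -1.845, -1.0375)–(1.98, -1.845, -1.0375)  len=0.5584
  (v3,v7,v2) [++-] → (-1.42163, 1.845, -1.0375)–(-1.98, 1.845, -1.0375)  len=0.5584
  (v2,v7,v6) [-+-] → (-1.42163, 1.845, -1.0375)–(1.98, 1.845, -1.0375)  len=3.4016
  (v6,v5,v4) [-+-] → (1.98, 1.3247, -1.0375)–(1.98, -1.845, -1.0375)  len=3.1697
  (v7,v5,v6) [++-] → (1.98, 1.3247, -1.0375)–(1.98, 1.845, -1.0375)  len=0.5203

Chained into 1 loop(s):
  loop 1: 8 segments, perimeter = 15.3000
Total perimeter = 15.300
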